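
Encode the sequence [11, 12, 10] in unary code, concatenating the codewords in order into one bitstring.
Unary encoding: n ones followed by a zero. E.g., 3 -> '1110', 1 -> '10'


Encode each number as n ones followed by a terminating 0:
  11 -> 111111111110 (12 bits)
  12 -> 1111111111110 (13 bits)
  10 -> 11111111110 (11 bits)
Total length = 12 + 13 + 11 = 36 bits.

Unary([11, 12, 10]) = 111111111110111111111111011111111110 (36 bits)


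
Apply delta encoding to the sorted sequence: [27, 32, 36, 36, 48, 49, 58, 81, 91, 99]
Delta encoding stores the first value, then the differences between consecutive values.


First value: 27
Deltas:
  32 - 27 = 5
  36 - 32 = 4
  36 - 36 = 0
  48 - 36 = 12
  49 - 48 = 1
  58 - 49 = 9
  81 - 58 = 23
  91 - 81 = 10
  99 - 91 = 8


Delta encoded: [27, 5, 4, 0, 12, 1, 9, 23, 10, 8]


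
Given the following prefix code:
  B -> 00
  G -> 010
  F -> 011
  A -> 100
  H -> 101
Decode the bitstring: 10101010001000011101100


Decoding step by step:
Bits 101 -> H
Bits 010 -> G
Bits 100 -> A
Bits 010 -> G
Bits 00 -> B
Bits 011 -> F
Bits 101 -> H
Bits 100 -> A


Decoded message: HGAGBFHA


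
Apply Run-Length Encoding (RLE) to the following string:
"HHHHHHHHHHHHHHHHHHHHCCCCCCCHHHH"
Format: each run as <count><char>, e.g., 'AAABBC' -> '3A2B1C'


Scanning runs left to right:
  i=0: run of 'H' x 20 -> '20H'
  i=20: run of 'C' x 7 -> '7C'
  i=27: run of 'H' x 4 -> '4H'

RLE = 20H7C4H


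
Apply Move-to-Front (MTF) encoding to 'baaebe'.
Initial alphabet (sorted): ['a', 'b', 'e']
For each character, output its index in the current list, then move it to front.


MTF encoding:
'b': index 1 in ['a', 'b', 'e'] -> ['b', 'a', 'e']
'a': index 1 in ['b', 'a', 'e'] -> ['a', 'b', 'e']
'a': index 0 in ['a', 'b', 'e'] -> ['a', 'b', 'e']
'e': index 2 in ['a', 'b', 'e'] -> ['e', 'a', 'b']
'b': index 2 in ['e', 'a', 'b'] -> ['b', 'e', 'a']
'e': index 1 in ['b', 'e', 'a'] -> ['e', 'b', 'a']


Output: [1, 1, 0, 2, 2, 1]


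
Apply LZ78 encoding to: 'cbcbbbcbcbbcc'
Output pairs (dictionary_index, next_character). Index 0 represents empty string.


LZ78 encoding steps:
Dictionary: {0: ''}
Step 1: w='' (idx 0), next='c' -> output (0, 'c'), add 'c' as idx 1
Step 2: w='' (idx 0), next='b' -> output (0, 'b'), add 'b' as idx 2
Step 3: w='c' (idx 1), next='b' -> output (1, 'b'), add 'cb' as idx 3
Step 4: w='b' (idx 2), next='b' -> output (2, 'b'), add 'bb' as idx 4
Step 5: w='cb' (idx 3), next='c' -> output (3, 'c'), add 'cbc' as idx 5
Step 6: w='bb' (idx 4), next='c' -> output (4, 'c'), add 'bbc' as idx 6
Step 7: w='c' (idx 1), end of input -> output (1, '')


Encoded: [(0, 'c'), (0, 'b'), (1, 'b'), (2, 'b'), (3, 'c'), (4, 'c'), (1, '')]


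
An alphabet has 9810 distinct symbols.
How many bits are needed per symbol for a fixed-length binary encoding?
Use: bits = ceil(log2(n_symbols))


log2(9810) = 13.26
Bracket: 2^13 = 8192 < 9810 <= 2^14 = 16384
So ceil(log2(9810)) = 14

bits = ceil(log2(9810)) = ceil(13.26) = 14 bits


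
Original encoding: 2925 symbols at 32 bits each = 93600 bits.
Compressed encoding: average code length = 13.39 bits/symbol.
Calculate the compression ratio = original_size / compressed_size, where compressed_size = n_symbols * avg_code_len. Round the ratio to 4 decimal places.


original_size = n_symbols * orig_bits = 2925 * 32 = 93600 bits
compressed_size = n_symbols * avg_code_len = 2925 * 13.39 = 39165.75 bits
ratio = original_size / compressed_size = 93600 / 39165.75 = 2.3898

Compression ratio = 2.3898


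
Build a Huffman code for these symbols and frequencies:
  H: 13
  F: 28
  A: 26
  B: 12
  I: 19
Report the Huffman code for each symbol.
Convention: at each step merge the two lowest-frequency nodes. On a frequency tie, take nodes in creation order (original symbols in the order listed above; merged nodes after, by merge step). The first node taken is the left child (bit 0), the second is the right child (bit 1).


Huffman tree construction:
Step 1: Merge B(12) + H(13) = 25
Step 2: Merge I(19) + (B+H)(25) = 44
Step 3: Merge A(26) + F(28) = 54
Step 4: Merge (I+(B+H))(44) + (A+F)(54) = 98
Read each symbol's code off the tree from the root (left child = 0, right child = 1).

Codes:
  H: 011 (length 3)
  F: 11 (length 2)
  A: 10 (length 2)
  B: 010 (length 3)
  I: 00 (length 2)
Average code length: 221/98 = 2.2551 bits/symbol


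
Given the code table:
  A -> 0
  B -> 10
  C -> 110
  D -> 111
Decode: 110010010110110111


Decoding:
110 -> C
0 -> A
10 -> B
0 -> A
10 -> B
110 -> C
110 -> C
111 -> D


Result: CABABCCD


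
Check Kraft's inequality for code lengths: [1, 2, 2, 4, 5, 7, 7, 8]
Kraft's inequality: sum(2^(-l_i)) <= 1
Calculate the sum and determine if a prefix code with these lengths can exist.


Sum = 2^(-1) + 2^(-2) + 2^(-2) + 2^(-4) + 2^(-5) + 2^(-7) + 2^(-7) + 2^(-8)
    = 0.5 + 0.25 + 0.25 + 0.0625 + 0.03125 + 0.0078125 + 0.0078125 + 0.00390625
    = 285/256 = 1.11328125
Since 1.11328125 > 1, Kraft's inequality is NOT satisfied.
A prefix code with these lengths CANNOT exist.

Kraft sum = 1.11328125. Not satisfied.


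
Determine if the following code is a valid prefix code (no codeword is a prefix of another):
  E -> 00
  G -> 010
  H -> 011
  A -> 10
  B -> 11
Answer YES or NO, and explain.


Checking each pair (does one codeword prefix another?):
  E='00' vs G='010': no prefix
  E='00' vs H='011': no prefix
  E='00' vs A='10': no prefix
  E='00' vs B='11': no prefix
  G='010' vs E='00': no prefix
  G='010' vs H='011': no prefix
  G='010' vs A='10': no prefix
  G='010' vs B='11': no prefix
  H='011' vs E='00': no prefix
  H='011' vs G='010': no prefix
  H='011' vs A='10': no prefix
  H='011' vs B='11': no prefix
  A='10' vs E='00': no prefix
  A='10' vs G='010': no prefix
  A='10' vs H='011': no prefix
  A='10' vs B='11': no prefix
  B='11' vs E='00': no prefix
  B='11' vs G='010': no prefix
  B='11' vs H='011': no prefix
  B='11' vs A='10': no prefix
No violation found over all pairs.

YES -- this is a valid prefix code. No codeword is a prefix of any other codeword.


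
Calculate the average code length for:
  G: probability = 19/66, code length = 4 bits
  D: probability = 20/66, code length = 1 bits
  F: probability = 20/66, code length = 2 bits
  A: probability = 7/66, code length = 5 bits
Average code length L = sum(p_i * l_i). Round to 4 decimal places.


Weighted contributions p_i * l_i:
  G: (19/66) * 4 = 76/66
  D: (20/66) * 1 = 20/66
  F: (20/66) * 2 = 40/66
  A: (7/66) * 5 = 35/66
Sum = (76 + 20 + 40 + 35)/66 = 171/66

L = 171/66 = 2.5909 bits/symbol


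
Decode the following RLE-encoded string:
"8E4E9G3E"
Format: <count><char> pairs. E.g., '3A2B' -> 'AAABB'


Expanding each <count><char> pair:
  8E -> 'EEEEEEEE'
  4E -> 'EEEE'
  9G -> 'GGGGGGGGG'
  3E -> 'EEE'

Decoded = EEEEEEEEEEEEGGGGGGGGGEEE


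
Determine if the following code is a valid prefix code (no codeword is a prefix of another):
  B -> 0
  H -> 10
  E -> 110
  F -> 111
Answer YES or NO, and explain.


Checking each pair (does one codeword prefix another?):
  B='0' vs H='10': no prefix
  B='0' vs E='110': no prefix
  B='0' vs F='111': no prefix
  H='10' vs B='0': no prefix
  H='10' vs E='110': no prefix
  H='10' vs F='111': no prefix
  E='110' vs B='0': no prefix
  E='110' vs H='10': no prefix
  E='110' vs F='111': no prefix
  F='111' vs B='0': no prefix
  F='111' vs H='10': no prefix
  F='111' vs E='110': no prefix
No violation found over all pairs.

YES -- this is a valid prefix code. No codeword is a prefix of any other codeword.


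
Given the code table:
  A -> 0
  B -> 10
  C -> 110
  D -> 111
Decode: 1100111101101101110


Decoding:
110 -> C
0 -> A
111 -> D
10 -> B
110 -> C
110 -> C
111 -> D
0 -> A


Result: CADBCCDA


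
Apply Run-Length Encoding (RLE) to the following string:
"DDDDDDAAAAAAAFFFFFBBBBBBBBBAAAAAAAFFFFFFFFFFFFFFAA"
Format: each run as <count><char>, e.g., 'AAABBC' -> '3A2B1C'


Scanning runs left to right:
  i=0: run of 'D' x 6 -> '6D'
  i=6: run of 'A' x 7 -> '7A'
  i=13: run of 'F' x 5 -> '5F'
  i=18: run of 'B' x 9 -> '9B'
  i=27: run of 'A' x 7 -> '7A'
  i=34: run of 'F' x 14 -> '14F'
  i=48: run of 'A' x 2 -> '2A'

RLE = 6D7A5F9B7A14F2A


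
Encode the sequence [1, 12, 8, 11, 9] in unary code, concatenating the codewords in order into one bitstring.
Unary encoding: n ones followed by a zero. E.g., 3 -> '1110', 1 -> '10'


Encode each number as n ones followed by a terminating 0:
  1 -> 10 (2 bits)
  12 -> 1111111111110 (13 bits)
  8 -> 111111110 (9 bits)
  11 -> 111111111110 (12 bits)
  9 -> 1111111110 (10 bits)
Total length = 2 + 13 + 9 + 12 + 10 = 46 bits.

Unary([1, 12, 8, 11, 9]) = 1011111111111101111111101111111111101111111110 (46 bits)


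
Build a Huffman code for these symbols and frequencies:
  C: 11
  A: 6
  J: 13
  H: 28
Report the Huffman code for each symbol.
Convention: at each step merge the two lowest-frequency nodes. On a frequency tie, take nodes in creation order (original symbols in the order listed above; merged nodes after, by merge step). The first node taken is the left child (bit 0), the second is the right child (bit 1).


Huffman tree construction:
Step 1: Merge A(6) + C(11) = 17
Step 2: Merge J(13) + (A+C)(17) = 30
Step 3: Merge H(28) + (J+(A+C))(30) = 58
Read each symbol's code off the tree from the root (left child = 0, right child = 1).

Codes:
  C: 111 (length 3)
  A: 110 (length 3)
  J: 10 (length 2)
  H: 0 (length 1)
Average code length: 105/58 = 1.8103 bits/symbol


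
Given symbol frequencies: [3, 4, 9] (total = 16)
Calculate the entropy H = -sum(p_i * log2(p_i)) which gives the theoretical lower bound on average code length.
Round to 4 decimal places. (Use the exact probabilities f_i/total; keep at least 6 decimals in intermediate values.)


Per-symbol terms -p_i * log2(p_i) with p_i = f_i/16:
  p = 3/16 = 0.187500: log2(p) = -2.415037, -p*log2(p) = 0.452820
  p = 4/16 = 0.250000: log2(p) = -2.000000, -p*log2(p) = 0.500000
  p = 9/16 = 0.562500: log2(p) = -0.830075, -p*log2(p) = 0.466917
H = 0.452820 + 0.500000 + 0.466917 = 1.419737

H = 1.4197 bits/symbol


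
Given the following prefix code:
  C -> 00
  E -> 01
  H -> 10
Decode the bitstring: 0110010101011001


Decoding step by step:
Bits 01 -> E
Bits 10 -> H
Bits 01 -> E
Bits 01 -> E
Bits 01 -> E
Bits 01 -> E
Bits 10 -> H
Bits 01 -> E


Decoded message: EHEEEEHE


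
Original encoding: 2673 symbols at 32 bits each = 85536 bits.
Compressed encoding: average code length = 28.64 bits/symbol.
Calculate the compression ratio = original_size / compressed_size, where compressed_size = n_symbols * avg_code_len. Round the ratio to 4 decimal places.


original_size = n_symbols * orig_bits = 2673 * 32 = 85536 bits
compressed_size = n_symbols * avg_code_len = 2673 * 28.64 = 76554.72 bits
ratio = original_size / compressed_size = 85536 / 76554.72 = 1.1173

Compression ratio = 1.1173


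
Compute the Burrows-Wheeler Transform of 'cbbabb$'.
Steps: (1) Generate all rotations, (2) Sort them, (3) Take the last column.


Rotations (sorted):
  0: $cbbabb -> last char: b
  1: abb$cbb -> last char: b
  2: b$cbbab -> last char: b
  3: babb$cb -> last char: b
  4: bb$cbba -> last char: a
  5: bbabb$c -> last char: c
  6: cbbabb$ -> last char: $


BWT = bbbbac$


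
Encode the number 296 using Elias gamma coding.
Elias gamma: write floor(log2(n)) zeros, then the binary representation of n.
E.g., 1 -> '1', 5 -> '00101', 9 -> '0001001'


num_bits = floor(log2(296)) + 1 = 9
leading_zeros = num_bits - 1 = 8
binary(296) = 100101000

Elias gamma(296) = '00000000' + '100101000' = 00000000100101000 (17 bits)


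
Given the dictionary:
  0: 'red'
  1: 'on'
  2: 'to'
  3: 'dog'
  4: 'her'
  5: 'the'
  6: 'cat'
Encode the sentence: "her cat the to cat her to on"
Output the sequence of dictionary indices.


Look up each word in the dictionary:
  'her' -> 4
  'cat' -> 6
  'the' -> 5
  'to' -> 2
  'cat' -> 6
  'her' -> 4
  'to' -> 2
  'on' -> 1

Encoded: [4, 6, 5, 2, 6, 4, 2, 1]


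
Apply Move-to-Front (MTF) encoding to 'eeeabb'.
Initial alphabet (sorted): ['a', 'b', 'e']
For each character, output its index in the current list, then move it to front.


MTF encoding:
'e': index 2 in ['a', 'b', 'e'] -> ['e', 'a', 'b']
'e': index 0 in ['e', 'a', 'b'] -> ['e', 'a', 'b']
'e': index 0 in ['e', 'a', 'b'] -> ['e', 'a', 'b']
'a': index 1 in ['e', 'a', 'b'] -> ['a', 'e', 'b']
'b': index 2 in ['a', 'e', 'b'] -> ['b', 'a', 'e']
'b': index 0 in ['b', 'a', 'e'] -> ['b', 'a', 'e']


Output: [2, 0, 0, 1, 2, 0]


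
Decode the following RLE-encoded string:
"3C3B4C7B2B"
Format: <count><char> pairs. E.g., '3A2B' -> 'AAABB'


Expanding each <count><char> pair:
  3C -> 'CCC'
  3B -> 'BBB'
  4C -> 'CCCC'
  7B -> 'BBBBBBB'
  2B -> 'BB'

Decoded = CCCBBBCCCCBBBBBBBBB


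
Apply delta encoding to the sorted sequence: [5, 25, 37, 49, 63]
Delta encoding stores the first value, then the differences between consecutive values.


First value: 5
Deltas:
  25 - 5 = 20
  37 - 25 = 12
  49 - 37 = 12
  63 - 49 = 14


Delta encoded: [5, 20, 12, 12, 14]


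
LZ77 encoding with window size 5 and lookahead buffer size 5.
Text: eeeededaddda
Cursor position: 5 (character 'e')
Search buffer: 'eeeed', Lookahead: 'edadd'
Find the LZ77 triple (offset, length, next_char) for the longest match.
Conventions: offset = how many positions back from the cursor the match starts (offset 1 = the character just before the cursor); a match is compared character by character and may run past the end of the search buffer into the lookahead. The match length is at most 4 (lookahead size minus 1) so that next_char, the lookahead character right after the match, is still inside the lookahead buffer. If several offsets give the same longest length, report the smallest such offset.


Try each offset into the search buffer:
  offset=1 (pos 4, char 'd'): match length 0
  offset=2 (pos 3, char 'e'): match length 2
  offset=3 (pos 2, char 'e'): match length 1
  offset=4 (pos 1, char 'e'): match length 1
  offset=5 (pos 0, char 'e'): match length 1
Longest match has length 2 at offset 2.
next_char = character at position 5 + 2 = 7 -> 'a'

Best match: offset=2, length=2 (matching 'ed' starting at position 3)
LZ77 triple: (2, 2, 'a')


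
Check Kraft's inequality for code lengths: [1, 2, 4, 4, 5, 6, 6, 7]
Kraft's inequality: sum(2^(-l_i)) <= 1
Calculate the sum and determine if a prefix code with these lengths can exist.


Sum = 2^(-1) + 2^(-2) + 2^(-4) + 2^(-4) + 2^(-5) + 2^(-6) + 2^(-6) + 2^(-7)
    = 0.5 + 0.25 + 0.0625 + 0.0625 + 0.03125 + 0.015625 + 0.015625 + 0.0078125
    = 121/128 = 0.9453125
Since 0.9453125 <= 1, Kraft's inequality IS satisfied.
A prefix code with these lengths CAN exist.

Kraft sum = 0.9453125. Satisfied.


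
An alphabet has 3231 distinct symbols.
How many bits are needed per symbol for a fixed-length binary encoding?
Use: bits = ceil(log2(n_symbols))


log2(3231) = 11.6578
Bracket: 2^11 = 2048 < 3231 <= 2^12 = 4096
So ceil(log2(3231)) = 12

bits = ceil(log2(3231)) = ceil(11.6578) = 12 bits


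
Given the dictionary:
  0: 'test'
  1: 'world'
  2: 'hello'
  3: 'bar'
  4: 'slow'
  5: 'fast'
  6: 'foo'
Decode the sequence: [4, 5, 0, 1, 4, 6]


Look up each index in the dictionary:
  4 -> 'slow'
  5 -> 'fast'
  0 -> 'test'
  1 -> 'world'
  4 -> 'slow'
  6 -> 'foo'

Decoded: "slow fast test world slow foo"


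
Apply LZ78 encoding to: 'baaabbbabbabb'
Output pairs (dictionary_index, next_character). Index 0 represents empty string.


LZ78 encoding steps:
Dictionary: {0: ''}
Step 1: w='' (idx 0), next='b' -> output (0, 'b'), add 'b' as idx 1
Step 2: w='' (idx 0), next='a' -> output (0, 'a'), add 'a' as idx 2
Step 3: w='a' (idx 2), next='a' -> output (2, 'a'), add 'aa' as idx 3
Step 4: w='b' (idx 1), next='b' -> output (1, 'b'), add 'bb' as idx 4
Step 5: w='b' (idx 1), next='a' -> output (1, 'a'), add 'ba' as idx 5
Step 6: w='bb' (idx 4), next='a' -> output (4, 'a'), add 'bba' as idx 6
Step 7: w='bb' (idx 4), end of input -> output (4, '')


Encoded: [(0, 'b'), (0, 'a'), (2, 'a'), (1, 'b'), (1, 'a'), (4, 'a'), (4, '')]


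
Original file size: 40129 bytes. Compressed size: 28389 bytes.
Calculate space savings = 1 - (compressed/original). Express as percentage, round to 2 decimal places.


ratio = compressed/original = 28389/40129 = 0.707443
savings = 1 - ratio = 1 - 0.707443 = 0.292557
as a percentage: 0.292557 * 100 = 29.26%

Space savings = 1 - 28389/40129 = 29.26%


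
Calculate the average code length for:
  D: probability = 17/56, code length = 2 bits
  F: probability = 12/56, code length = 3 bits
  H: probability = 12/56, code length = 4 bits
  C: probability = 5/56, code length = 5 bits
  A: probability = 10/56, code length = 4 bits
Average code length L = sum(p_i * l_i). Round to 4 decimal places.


Weighted contributions p_i * l_i:
  D: (17/56) * 2 = 34/56
  F: (12/56) * 3 = 36/56
  H: (12/56) * 4 = 48/56
  C: (5/56) * 5 = 25/56
  A: (10/56) * 4 = 40/56
Sum = (34 + 36 + 48 + 25 + 40)/56 = 183/56

L = 183/56 = 3.2679 bits/symbol


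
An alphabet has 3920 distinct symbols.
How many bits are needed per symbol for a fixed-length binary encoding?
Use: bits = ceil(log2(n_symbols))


log2(3920) = 11.9366
Bracket: 2^11 = 2048 < 3920 <= 2^12 = 4096
So ceil(log2(3920)) = 12

bits = ceil(log2(3920)) = ceil(11.9366) = 12 bits


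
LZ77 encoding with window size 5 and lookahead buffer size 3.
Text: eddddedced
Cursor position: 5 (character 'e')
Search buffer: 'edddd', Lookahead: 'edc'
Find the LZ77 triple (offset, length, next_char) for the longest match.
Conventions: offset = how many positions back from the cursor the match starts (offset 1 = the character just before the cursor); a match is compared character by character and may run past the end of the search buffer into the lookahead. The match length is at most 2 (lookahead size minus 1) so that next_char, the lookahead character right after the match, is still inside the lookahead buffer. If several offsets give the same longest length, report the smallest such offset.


Try each offset into the search buffer:
  offset=1 (pos 4, char 'd'): match length 0
  offset=2 (pos 3, char 'd'): match length 0
  offset=3 (pos 2, char 'd'): match length 0
  offset=4 (pos 1, char 'd'): match length 0
  offset=5 (pos 0, char 'e'): match length 2
Longest match has length 2 at offset 5.
next_char = character at position 5 + 2 = 7 -> 'c'

Best match: offset=5, length=2 (matching 'ed' starting at position 0)
LZ77 triple: (5, 2, 'c')


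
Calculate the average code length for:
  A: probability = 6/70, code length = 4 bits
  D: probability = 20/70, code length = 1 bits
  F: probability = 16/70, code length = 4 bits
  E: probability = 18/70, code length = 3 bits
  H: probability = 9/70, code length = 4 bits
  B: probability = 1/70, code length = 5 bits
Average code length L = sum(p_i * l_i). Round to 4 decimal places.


Weighted contributions p_i * l_i:
  A: (6/70) * 4 = 24/70
  D: (20/70) * 1 = 20/70
  F: (16/70) * 4 = 64/70
  E: (18/70) * 3 = 54/70
  H: (9/70) * 4 = 36/70
  B: (1/70) * 5 = 5/70
Sum = (24 + 20 + 64 + 54 + 36 + 5)/70 = 203/70

L = 203/70 = 2.9000 bits/symbol


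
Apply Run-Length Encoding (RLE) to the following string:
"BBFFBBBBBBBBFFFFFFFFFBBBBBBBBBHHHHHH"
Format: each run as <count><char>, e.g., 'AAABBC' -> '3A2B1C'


Scanning runs left to right:
  i=0: run of 'B' x 2 -> '2B'
  i=2: run of 'F' x 2 -> '2F'
  i=4: run of 'B' x 8 -> '8B'
  i=12: run of 'F' x 9 -> '9F'
  i=21: run of 'B' x 9 -> '9B'
  i=30: run of 'H' x 6 -> '6H'

RLE = 2B2F8B9F9B6H


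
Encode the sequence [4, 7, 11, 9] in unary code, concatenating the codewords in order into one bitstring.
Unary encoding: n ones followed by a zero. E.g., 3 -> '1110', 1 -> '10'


Encode each number as n ones followed by a terminating 0:
  4 -> 11110 (5 bits)
  7 -> 11111110 (8 bits)
  11 -> 111111111110 (12 bits)
  9 -> 1111111110 (10 bits)
Total length = 5 + 8 + 12 + 10 = 35 bits.

Unary([4, 7, 11, 9]) = 11110111111101111111111101111111110 (35 bits)


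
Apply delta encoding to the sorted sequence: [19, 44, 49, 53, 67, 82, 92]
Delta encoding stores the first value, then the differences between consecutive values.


First value: 19
Deltas:
  44 - 19 = 25
  49 - 44 = 5
  53 - 49 = 4
  67 - 53 = 14
  82 - 67 = 15
  92 - 82 = 10


Delta encoded: [19, 25, 5, 4, 14, 15, 10]


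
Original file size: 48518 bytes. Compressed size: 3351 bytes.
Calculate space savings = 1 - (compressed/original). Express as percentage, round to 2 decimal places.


ratio = compressed/original = 3351/48518 = 0.069067
savings = 1 - ratio = 1 - 0.069067 = 0.930933
as a percentage: 0.930933 * 100 = 93.09%

Space savings = 1 - 3351/48518 = 93.09%


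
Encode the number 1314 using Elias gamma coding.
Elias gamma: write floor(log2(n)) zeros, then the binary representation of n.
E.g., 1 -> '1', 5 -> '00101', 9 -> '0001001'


num_bits = floor(log2(1314)) + 1 = 11
leading_zeros = num_bits - 1 = 10
binary(1314) = 10100100010

Elias gamma(1314) = '0000000000' + '10100100010' = 000000000010100100010 (21 bits)


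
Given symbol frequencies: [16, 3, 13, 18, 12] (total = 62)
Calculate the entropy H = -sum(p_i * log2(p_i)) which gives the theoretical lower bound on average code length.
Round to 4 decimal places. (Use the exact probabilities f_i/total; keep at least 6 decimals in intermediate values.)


Per-symbol terms -p_i * log2(p_i) with p_i = f_i/62:
  p = 16/62 = 0.258065: log2(p) = -1.954196, -p*log2(p) = 0.504309
  p = 3/62 = 0.048387: log2(p) = -4.369234, -p*log2(p) = 0.211415
  p = 13/62 = 0.209677: log2(p) = -2.253757, -p*log2(p) = 0.472562
  p = 18/62 = 0.290323: log2(p) = -1.784271, -p*log2(p) = 0.518014
  p = 12/62 = 0.193548: log2(p) = -2.369234, -p*log2(p) = 0.458561
H = 0.504309 + 0.211415 + 0.472562 + 0.518014 + 0.458561 = 2.164861

H = 2.1649 bits/symbol


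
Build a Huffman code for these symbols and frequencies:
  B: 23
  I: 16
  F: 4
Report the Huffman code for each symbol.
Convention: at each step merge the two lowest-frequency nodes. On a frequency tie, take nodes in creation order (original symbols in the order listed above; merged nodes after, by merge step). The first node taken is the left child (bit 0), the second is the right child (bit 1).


Huffman tree construction:
Step 1: Merge F(4) + I(16) = 20
Step 2: Merge (F+I)(20) + B(23) = 43
Read each symbol's code off the tree from the root (left child = 0, right child = 1).

Codes:
  B: 1 (length 1)
  I: 01 (length 2)
  F: 00 (length 2)
Average code length: 63/43 = 1.4651 bits/symbol


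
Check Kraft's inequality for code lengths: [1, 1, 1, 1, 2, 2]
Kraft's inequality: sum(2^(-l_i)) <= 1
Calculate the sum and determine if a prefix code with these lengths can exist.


Sum = 2^(-1) + 2^(-1) + 2^(-1) + 2^(-1) + 2^(-2) + 2^(-2)
    = 0.5 + 0.5 + 0.5 + 0.5 + 0.25 + 0.25
    = 10/4 = 2.5
Since 2.5 > 1, Kraft's inequality is NOT satisfied.
A prefix code with these lengths CANNOT exist.

Kraft sum = 2.5. Not satisfied.


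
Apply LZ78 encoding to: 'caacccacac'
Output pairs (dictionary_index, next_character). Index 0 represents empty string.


LZ78 encoding steps:
Dictionary: {0: ''}
Step 1: w='' (idx 0), next='c' -> output (0, 'c'), add 'c' as idx 1
Step 2: w='' (idx 0), next='a' -> output (0, 'a'), add 'a' as idx 2
Step 3: w='a' (idx 2), next='c' -> output (2, 'c'), add 'ac' as idx 3
Step 4: w='c' (idx 1), next='c' -> output (1, 'c'), add 'cc' as idx 4
Step 5: w='ac' (idx 3), next='a' -> output (3, 'a'), add 'aca' as idx 5
Step 6: w='c' (idx 1), end of input -> output (1, '')


Encoded: [(0, 'c'), (0, 'a'), (2, 'c'), (1, 'c'), (3, 'a'), (1, '')]


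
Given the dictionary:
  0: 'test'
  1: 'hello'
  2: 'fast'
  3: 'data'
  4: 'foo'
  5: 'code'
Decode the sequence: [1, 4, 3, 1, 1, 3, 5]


Look up each index in the dictionary:
  1 -> 'hello'
  4 -> 'foo'
  3 -> 'data'
  1 -> 'hello'
  1 -> 'hello'
  3 -> 'data'
  5 -> 'code'

Decoded: "hello foo data hello hello data code"


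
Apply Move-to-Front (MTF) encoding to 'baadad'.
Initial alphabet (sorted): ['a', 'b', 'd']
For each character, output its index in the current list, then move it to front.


MTF encoding:
'b': index 1 in ['a', 'b', 'd'] -> ['b', 'a', 'd']
'a': index 1 in ['b', 'a', 'd'] -> ['a', 'b', 'd']
'a': index 0 in ['a', 'b', 'd'] -> ['a', 'b', 'd']
'd': index 2 in ['a', 'b', 'd'] -> ['d', 'a', 'b']
'a': index 1 in ['d', 'a', 'b'] -> ['a', 'd', 'b']
'd': index 1 in ['a', 'd', 'b'] -> ['d', 'a', 'b']


Output: [1, 1, 0, 2, 1, 1]


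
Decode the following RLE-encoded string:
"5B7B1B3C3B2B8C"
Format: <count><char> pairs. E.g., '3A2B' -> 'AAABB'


Expanding each <count><char> pair:
  5B -> 'BBBBB'
  7B -> 'BBBBBBB'
  1B -> 'B'
  3C -> 'CCC'
  3B -> 'BBB'
  2B -> 'BB'
  8C -> 'CCCCCCCC'

Decoded = BBBBBBBBBBBBBCCCBBBBBCCCCCCCC


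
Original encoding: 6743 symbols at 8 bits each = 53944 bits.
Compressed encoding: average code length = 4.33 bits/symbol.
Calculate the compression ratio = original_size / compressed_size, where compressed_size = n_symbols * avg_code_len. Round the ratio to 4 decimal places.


original_size = n_symbols * orig_bits = 6743 * 8 = 53944 bits
compressed_size = n_symbols * avg_code_len = 6743 * 4.33 = 29197.19 bits
ratio = original_size / compressed_size = 53944 / 29197.19 = 1.8476

Compression ratio = 1.8476


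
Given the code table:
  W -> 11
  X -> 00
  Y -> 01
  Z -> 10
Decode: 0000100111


Decoding:
00 -> X
00 -> X
10 -> Z
01 -> Y
11 -> W


Result: XXZYW


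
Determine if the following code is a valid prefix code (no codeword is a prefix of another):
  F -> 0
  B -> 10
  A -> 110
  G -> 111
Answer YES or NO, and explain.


Checking each pair (does one codeword prefix another?):
  F='0' vs B='10': no prefix
  F='0' vs A='110': no prefix
  F='0' vs G='111': no prefix
  B='10' vs F='0': no prefix
  B='10' vs A='110': no prefix
  B='10' vs G='111': no prefix
  A='110' vs F='0': no prefix
  A='110' vs B='10': no prefix
  A='110' vs G='111': no prefix
  G='111' vs F='0': no prefix
  G='111' vs B='10': no prefix
  G='111' vs A='110': no prefix
No violation found over all pairs.

YES -- this is a valid prefix code. No codeword is a prefix of any other codeword.


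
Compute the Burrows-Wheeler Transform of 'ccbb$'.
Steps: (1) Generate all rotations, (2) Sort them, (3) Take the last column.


Rotations (sorted):
  0: $ccbb -> last char: b
  1: b$ccb -> last char: b
  2: bb$cc -> last char: c
  3: cbb$c -> last char: c
  4: ccbb$ -> last char: $


BWT = bbcc$


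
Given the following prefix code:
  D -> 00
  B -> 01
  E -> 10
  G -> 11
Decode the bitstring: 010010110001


Decoding step by step:
Bits 01 -> B
Bits 00 -> D
Bits 10 -> E
Bits 11 -> G
Bits 00 -> D
Bits 01 -> B


Decoded message: BDEGDB


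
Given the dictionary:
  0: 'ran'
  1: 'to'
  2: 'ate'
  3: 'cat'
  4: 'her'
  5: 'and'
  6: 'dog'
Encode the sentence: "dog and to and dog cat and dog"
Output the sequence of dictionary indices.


Look up each word in the dictionary:
  'dog' -> 6
  'and' -> 5
  'to' -> 1
  'and' -> 5
  'dog' -> 6
  'cat' -> 3
  'and' -> 5
  'dog' -> 6

Encoded: [6, 5, 1, 5, 6, 3, 5, 6]


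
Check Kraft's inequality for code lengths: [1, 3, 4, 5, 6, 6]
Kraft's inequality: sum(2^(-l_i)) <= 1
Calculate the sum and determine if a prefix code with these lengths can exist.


Sum = 2^(-1) + 2^(-3) + 2^(-4) + 2^(-5) + 2^(-6) + 2^(-6)
    = 0.5 + 0.125 + 0.0625 + 0.03125 + 0.015625 + 0.015625
    = 48/64 = 0.75
Since 0.75 <= 1, Kraft's inequality IS satisfied.
A prefix code with these lengths CAN exist.

Kraft sum = 0.75. Satisfied.


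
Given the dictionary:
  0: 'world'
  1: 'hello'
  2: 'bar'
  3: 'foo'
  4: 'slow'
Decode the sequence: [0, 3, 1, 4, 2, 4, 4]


Look up each index in the dictionary:
  0 -> 'world'
  3 -> 'foo'
  1 -> 'hello'
  4 -> 'slow'
  2 -> 'bar'
  4 -> 'slow'
  4 -> 'slow'

Decoded: "world foo hello slow bar slow slow"


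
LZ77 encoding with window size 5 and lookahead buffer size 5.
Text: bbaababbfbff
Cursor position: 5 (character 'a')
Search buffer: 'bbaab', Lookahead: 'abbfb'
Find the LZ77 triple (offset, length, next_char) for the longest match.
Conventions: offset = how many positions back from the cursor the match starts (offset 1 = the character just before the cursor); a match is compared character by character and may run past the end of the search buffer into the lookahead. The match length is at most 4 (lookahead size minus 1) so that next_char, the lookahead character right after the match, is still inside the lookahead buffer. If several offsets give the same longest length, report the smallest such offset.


Try each offset into the search buffer:
  offset=1 (pos 4, char 'b'): match length 0
  offset=2 (pos 3, char 'a'): match length 2
  offset=3 (pos 2, char 'a'): match length 1
  offset=4 (pos 1, char 'b'): match length 0
  offset=5 (pos 0, char 'b'): match length 0
Longest match has length 2 at offset 2.
next_char = character at position 5 + 2 = 7 -> 'b'

Best match: offset=2, length=2 (matching 'ab' starting at position 3)
LZ77 triple: (2, 2, 'b')


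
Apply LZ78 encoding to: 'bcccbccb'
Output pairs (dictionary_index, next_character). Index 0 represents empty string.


LZ78 encoding steps:
Dictionary: {0: ''}
Step 1: w='' (idx 0), next='b' -> output (0, 'b'), add 'b' as idx 1
Step 2: w='' (idx 0), next='c' -> output (0, 'c'), add 'c' as idx 2
Step 3: w='c' (idx 2), next='c' -> output (2, 'c'), add 'cc' as idx 3
Step 4: w='b' (idx 1), next='c' -> output (1, 'c'), add 'bc' as idx 4
Step 5: w='c' (idx 2), next='b' -> output (2, 'b'), add 'cb' as idx 5


Encoded: [(0, 'b'), (0, 'c'), (2, 'c'), (1, 'c'), (2, 'b')]


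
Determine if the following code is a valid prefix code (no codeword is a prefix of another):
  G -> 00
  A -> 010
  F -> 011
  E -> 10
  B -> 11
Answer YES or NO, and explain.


Checking each pair (does one codeword prefix another?):
  G='00' vs A='010': no prefix
  G='00' vs F='011': no prefix
  G='00' vs E='10': no prefix
  G='00' vs B='11': no prefix
  A='010' vs G='00': no prefix
  A='010' vs F='011': no prefix
  A='010' vs E='10': no prefix
  A='010' vs B='11': no prefix
  F='011' vs G='00': no prefix
  F='011' vs A='010': no prefix
  F='011' vs E='10': no prefix
  F='011' vs B='11': no prefix
  E='10' vs G='00': no prefix
  E='10' vs A='010': no prefix
  E='10' vs F='011': no prefix
  E='10' vs B='11': no prefix
  B='11' vs G='00': no prefix
  B='11' vs A='010': no prefix
  B='11' vs F='011': no prefix
  B='11' vs E='10': no prefix
No violation found over all pairs.

YES -- this is a valid prefix code. No codeword is a prefix of any other codeword.


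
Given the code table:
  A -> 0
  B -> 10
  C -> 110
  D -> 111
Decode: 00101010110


Decoding:
0 -> A
0 -> A
10 -> B
10 -> B
10 -> B
110 -> C


Result: AABBBC


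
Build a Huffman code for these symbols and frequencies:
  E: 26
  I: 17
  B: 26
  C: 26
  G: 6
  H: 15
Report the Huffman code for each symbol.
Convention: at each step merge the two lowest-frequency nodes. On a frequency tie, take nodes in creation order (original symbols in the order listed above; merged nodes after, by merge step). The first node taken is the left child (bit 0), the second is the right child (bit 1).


Huffman tree construction:
Step 1: Merge G(6) + H(15) = 21
Step 2: Merge I(17) + (G+H)(21) = 38
Step 3: Merge E(26) + B(26) = 52
Step 4: Merge C(26) + (I+(G+H))(38) = 64
Step 5: Merge (E+B)(52) + (C+(I+(G+H)))(64) = 116
Read each symbol's code off the tree from the root (left child = 0, right child = 1).

Codes:
  E: 00 (length 2)
  I: 110 (length 3)
  B: 01 (length 2)
  C: 10 (length 2)
  G: 1110 (length 4)
  H: 1111 (length 4)
Average code length: 291/116 = 2.5086 bits/symbol


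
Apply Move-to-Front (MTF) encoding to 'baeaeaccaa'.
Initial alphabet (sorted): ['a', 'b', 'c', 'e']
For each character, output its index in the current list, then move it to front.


MTF encoding:
'b': index 1 in ['a', 'b', 'c', 'e'] -> ['b', 'a', 'c', 'e']
'a': index 1 in ['b', 'a', 'c', 'e'] -> ['a', 'b', 'c', 'e']
'e': index 3 in ['a', 'b', 'c', 'e'] -> ['e', 'a', 'b', 'c']
'a': index 1 in ['e', 'a', 'b', 'c'] -> ['a', 'e', 'b', 'c']
'e': index 1 in ['a', 'e', 'b', 'c'] -> ['e', 'a', 'b', 'c']
'a': index 1 in ['e', 'a', 'b', 'c'] -> ['a', 'e', 'b', 'c']
'c': index 3 in ['a', 'e', 'b', 'c'] -> ['c', 'a', 'e', 'b']
'c': index 0 in ['c', 'a', 'e', 'b'] -> ['c', 'a', 'e', 'b']
'a': index 1 in ['c', 'a', 'e', 'b'] -> ['a', 'c', 'e', 'b']
'a': index 0 in ['a', 'c', 'e', 'b'] -> ['a', 'c', 'e', 'b']


Output: [1, 1, 3, 1, 1, 1, 3, 0, 1, 0]


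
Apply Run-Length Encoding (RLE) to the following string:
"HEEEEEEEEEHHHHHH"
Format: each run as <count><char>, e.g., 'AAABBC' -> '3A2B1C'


Scanning runs left to right:
  i=0: run of 'H' x 1 -> '1H'
  i=1: run of 'E' x 9 -> '9E'
  i=10: run of 'H' x 6 -> '6H'

RLE = 1H9E6H


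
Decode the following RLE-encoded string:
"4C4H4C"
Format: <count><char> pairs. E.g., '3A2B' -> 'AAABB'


Expanding each <count><char> pair:
  4C -> 'CCCC'
  4H -> 'HHHH'
  4C -> 'CCCC'

Decoded = CCCCHHHHCCCC


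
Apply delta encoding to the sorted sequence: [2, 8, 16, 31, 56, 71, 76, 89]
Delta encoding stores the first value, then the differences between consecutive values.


First value: 2
Deltas:
  8 - 2 = 6
  16 - 8 = 8
  31 - 16 = 15
  56 - 31 = 25
  71 - 56 = 15
  76 - 71 = 5
  89 - 76 = 13


Delta encoded: [2, 6, 8, 15, 25, 15, 5, 13]


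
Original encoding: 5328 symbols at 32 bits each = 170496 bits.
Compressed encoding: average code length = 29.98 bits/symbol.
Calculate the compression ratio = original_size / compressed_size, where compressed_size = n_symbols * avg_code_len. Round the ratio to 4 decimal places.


original_size = n_symbols * orig_bits = 5328 * 32 = 170496 bits
compressed_size = n_symbols * avg_code_len = 5328 * 29.98 = 159733.44 bits
ratio = original_size / compressed_size = 170496 / 159733.44 = 1.0674

Compression ratio = 1.0674


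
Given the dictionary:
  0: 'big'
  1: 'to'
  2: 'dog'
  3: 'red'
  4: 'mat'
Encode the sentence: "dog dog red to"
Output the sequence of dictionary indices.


Look up each word in the dictionary:
  'dog' -> 2
  'dog' -> 2
  'red' -> 3
  'to' -> 1

Encoded: [2, 2, 3, 1]


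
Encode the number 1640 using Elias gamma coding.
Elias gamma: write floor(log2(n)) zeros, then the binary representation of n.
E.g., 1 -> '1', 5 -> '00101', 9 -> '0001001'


num_bits = floor(log2(1640)) + 1 = 11
leading_zeros = num_bits - 1 = 10
binary(1640) = 11001101000

Elias gamma(1640) = '0000000000' + '11001101000' = 000000000011001101000 (21 bits)


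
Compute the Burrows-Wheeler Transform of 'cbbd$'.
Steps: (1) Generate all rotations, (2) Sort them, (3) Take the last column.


Rotations (sorted):
  0: $cbbd -> last char: d
  1: bbd$c -> last char: c
  2: bd$cb -> last char: b
  3: cbbd$ -> last char: $
  4: d$cbb -> last char: b


BWT = dcb$b


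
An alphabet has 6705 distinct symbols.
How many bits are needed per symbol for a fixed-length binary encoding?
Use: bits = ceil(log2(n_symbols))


log2(6705) = 12.711
Bracket: 2^12 = 4096 < 6705 <= 2^13 = 8192
So ceil(log2(6705)) = 13

bits = ceil(log2(6705)) = ceil(12.711) = 13 bits


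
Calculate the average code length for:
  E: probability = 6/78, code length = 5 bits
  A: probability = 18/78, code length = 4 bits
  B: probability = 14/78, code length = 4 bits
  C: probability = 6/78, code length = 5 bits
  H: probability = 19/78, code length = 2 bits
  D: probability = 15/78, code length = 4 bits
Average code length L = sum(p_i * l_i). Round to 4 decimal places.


Weighted contributions p_i * l_i:
  E: (6/78) * 5 = 30/78
  A: (18/78) * 4 = 72/78
  B: (14/78) * 4 = 56/78
  C: (6/78) * 5 = 30/78
  H: (19/78) * 2 = 38/78
  D: (15/78) * 4 = 60/78
Sum = (30 + 72 + 56 + 30 + 38 + 60)/78 = 286/78

L = 286/78 = 3.6667 bits/symbol


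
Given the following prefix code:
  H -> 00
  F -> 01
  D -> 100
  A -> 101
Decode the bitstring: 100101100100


Decoding step by step:
Bits 100 -> D
Bits 101 -> A
Bits 100 -> D
Bits 100 -> D


Decoded message: DADD


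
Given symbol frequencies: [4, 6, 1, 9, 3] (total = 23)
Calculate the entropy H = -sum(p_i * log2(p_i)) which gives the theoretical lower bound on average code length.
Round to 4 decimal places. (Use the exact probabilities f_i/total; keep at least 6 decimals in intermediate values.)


Per-symbol terms -p_i * log2(p_i) with p_i = f_i/23:
  p = 4/23 = 0.173913: log2(p) = -2.523562, -p*log2(p) = 0.438880
  p = 6/23 = 0.260870: log2(p) = -1.938599, -p*log2(p) = 0.505722
  p = 1/23 = 0.043478: log2(p) = -4.523562, -p*log2(p) = 0.196677
  p = 9/23 = 0.391304: log2(p) = -1.353637, -p*log2(p) = 0.529684
  p = 3/23 = 0.130435: log2(p) = -2.938599, -p*log2(p) = 0.383296
H = 0.438880 + 0.505722 + 0.196677 + 0.529684 + 0.383296 = 2.054259

H = 2.0543 bits/symbol


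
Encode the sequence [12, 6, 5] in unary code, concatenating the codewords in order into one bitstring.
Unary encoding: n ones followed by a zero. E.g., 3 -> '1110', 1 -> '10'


Encode each number as n ones followed by a terminating 0:
  12 -> 1111111111110 (13 bits)
  6 -> 1111110 (7 bits)
  5 -> 111110 (6 bits)
Total length = 13 + 7 + 6 = 26 bits.

Unary([12, 6, 5]) = 11111111111101111110111110 (26 bits)


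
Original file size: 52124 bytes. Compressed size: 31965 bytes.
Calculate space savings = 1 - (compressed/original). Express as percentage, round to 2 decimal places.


ratio = compressed/original = 31965/52124 = 0.613249
savings = 1 - ratio = 1 - 0.613249 = 0.386751
as a percentage: 0.386751 * 100 = 38.68%

Space savings = 1 - 31965/52124 = 38.68%


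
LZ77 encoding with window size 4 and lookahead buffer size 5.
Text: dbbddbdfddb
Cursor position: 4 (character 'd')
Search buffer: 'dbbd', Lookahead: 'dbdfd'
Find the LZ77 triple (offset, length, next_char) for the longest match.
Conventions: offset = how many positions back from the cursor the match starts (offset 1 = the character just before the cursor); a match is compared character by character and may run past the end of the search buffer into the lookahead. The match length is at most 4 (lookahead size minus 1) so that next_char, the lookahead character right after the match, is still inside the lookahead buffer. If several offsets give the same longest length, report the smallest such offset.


Try each offset into the search buffer:
  offset=1 (pos 3, char 'd'): match length 1
  offset=2 (pos 2, char 'b'): match length 0
  offset=3 (pos 1, char 'b'): match length 0
  offset=4 (pos 0, char 'd'): match length 2
Longest match has length 2 at offset 4.
next_char = character at position 4 + 2 = 6 -> 'd'

Best match: offset=4, length=2 (matching 'db' starting at position 0)
LZ77 triple: (4, 2, 'd')


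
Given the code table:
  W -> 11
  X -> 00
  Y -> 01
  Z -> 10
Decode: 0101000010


Decoding:
01 -> Y
01 -> Y
00 -> X
00 -> X
10 -> Z


Result: YYXXZ


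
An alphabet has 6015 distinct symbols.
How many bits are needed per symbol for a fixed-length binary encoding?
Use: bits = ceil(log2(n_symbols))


log2(6015) = 12.5543
Bracket: 2^12 = 4096 < 6015 <= 2^13 = 8192
So ceil(log2(6015)) = 13

bits = ceil(log2(6015)) = ceil(12.5543) = 13 bits


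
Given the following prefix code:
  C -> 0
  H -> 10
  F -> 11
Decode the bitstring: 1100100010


Decoding step by step:
Bits 11 -> F
Bits 0 -> C
Bits 0 -> C
Bits 10 -> H
Bits 0 -> C
Bits 0 -> C
Bits 10 -> H


Decoded message: FCCHCCH


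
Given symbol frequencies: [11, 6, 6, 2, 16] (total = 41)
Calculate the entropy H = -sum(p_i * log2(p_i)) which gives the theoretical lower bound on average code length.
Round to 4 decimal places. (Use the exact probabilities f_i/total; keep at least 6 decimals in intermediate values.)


Per-symbol terms -p_i * log2(p_i) with p_i = f_i/41:
  p = 11/41 = 0.268293: log2(p) = -1.898120, -p*log2(p) = 0.509252
  p = 6/41 = 0.146341: log2(p) = -2.772590, -p*log2(p) = 0.405745
  p = 6/41 = 0.146341: log2(p) = -2.772590, -p*log2(p) = 0.405745
  p = 2/41 = 0.048780: log2(p) = -4.357552, -p*log2(p) = 0.212564
  p = 16/41 = 0.390244: log2(p) = -1.357552, -p*log2(p) = 0.529776
H = 0.509252 + 0.405745 + 0.405745 + 0.212564 + 0.529776 = 2.063082

H = 2.0631 bits/symbol
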